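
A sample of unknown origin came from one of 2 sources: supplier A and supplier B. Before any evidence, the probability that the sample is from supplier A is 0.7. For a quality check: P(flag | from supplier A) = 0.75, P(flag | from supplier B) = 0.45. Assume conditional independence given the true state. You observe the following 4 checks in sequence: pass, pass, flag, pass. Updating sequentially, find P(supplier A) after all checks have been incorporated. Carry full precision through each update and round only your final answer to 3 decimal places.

After 'pass': P(supplier A) = 0.25·0.7000 / (0.25·0.7000 + 0.55·0.3000) ≈ 0.5147
After 'pass': P(supplier A) = 0.25·0.5147 / (0.25·0.5147 + 0.55·0.4853) ≈ 0.3253
After 'flag': P(supplier A) = 0.75·0.3253 / (0.75·0.3253 + 0.45·0.6747) ≈ 0.4455
After 'pass': P(supplier A) = 0.25·0.4455 / (0.25·0.4455 + 0.55·0.5545) ≈ 0.2675

0.268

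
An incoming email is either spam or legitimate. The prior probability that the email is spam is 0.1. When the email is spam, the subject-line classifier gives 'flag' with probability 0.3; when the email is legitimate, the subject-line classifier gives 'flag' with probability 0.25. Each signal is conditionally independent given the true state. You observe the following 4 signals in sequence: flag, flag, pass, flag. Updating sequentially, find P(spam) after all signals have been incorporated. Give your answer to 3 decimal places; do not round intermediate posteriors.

Apply Bayes' rule sequentially, carrying P(spam) forward.
After 'flag': P(spam) = 0.3·0.1000 / (0.3·0.1000 + 0.25·0.9000) ≈ 0.1176
After 'flag': P(spam) = 0.3·0.1176 / (0.3·0.1176 + 0.25·0.8824) ≈ 0.1379
After 'pass': P(spam) = 0.7·0.1379 / (0.7·0.1379 + 0.75·0.8621) ≈ 0.1299
After 'flag': P(spam) = 0.3·0.1299 / (0.3·0.1299 + 0.25·0.8701) ≈ 0.1520

0.152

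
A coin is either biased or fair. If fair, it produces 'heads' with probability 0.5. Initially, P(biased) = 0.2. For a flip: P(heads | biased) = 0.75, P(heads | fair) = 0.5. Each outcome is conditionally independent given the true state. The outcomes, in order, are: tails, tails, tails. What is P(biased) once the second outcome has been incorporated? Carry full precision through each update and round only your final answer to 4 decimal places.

Apply Bayes' rule sequentially, carrying P(biased) forward.
After 'tails': P(biased) = 0.25·0.2000 / (0.25·0.2000 + 0.5·0.8000) ≈ 0.1111
After 'tails': P(biased) = 0.25·0.1111 / (0.25·0.1111 + 0.5·0.8889) ≈ 0.0588

0.0588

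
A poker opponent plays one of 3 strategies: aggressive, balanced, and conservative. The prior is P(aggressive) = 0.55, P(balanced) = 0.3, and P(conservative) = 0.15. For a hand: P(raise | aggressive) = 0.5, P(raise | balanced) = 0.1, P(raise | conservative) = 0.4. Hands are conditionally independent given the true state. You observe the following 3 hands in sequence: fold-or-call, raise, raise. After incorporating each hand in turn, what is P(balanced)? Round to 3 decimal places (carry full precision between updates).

After 'fold-or-call': normaliser = 0.5·0.5500 + 0.9·0.3000 + 0.6·0.1500; P(aggressive) ≈ 0.4331, P(balanced) ≈ 0.4252, P(conservative) ≈ 0.1417
After 'raise': normaliser = 0.5·0.4331 + 0.1·0.4252 + 0.4·0.1417; P(aggressive) ≈ 0.6858, P(balanced) ≈ 0.1347, P(conservative) ≈ 0.1796
After 'raise': normaliser = 0.5·0.6858 + 0.1·0.1347 + 0.4·0.1796; P(aggressive) ≈ 0.8008, P(balanced) ≈ 0.0315, P(conservative) ≈ 0.1677

0.031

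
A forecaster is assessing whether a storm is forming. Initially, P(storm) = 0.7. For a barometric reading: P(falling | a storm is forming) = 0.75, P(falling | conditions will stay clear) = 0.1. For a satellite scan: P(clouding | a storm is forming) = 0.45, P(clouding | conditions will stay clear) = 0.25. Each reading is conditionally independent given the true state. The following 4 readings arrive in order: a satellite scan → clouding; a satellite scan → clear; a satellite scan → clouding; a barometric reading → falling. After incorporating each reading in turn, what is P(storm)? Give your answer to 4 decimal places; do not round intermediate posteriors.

After a satellite scan='clouding': P(storm) = 0.45·0.7000 / (0.45·0.7000 + 0.25·0.3000) ≈ 0.8077
After a satellite scan='clear': P(storm) = 0.55·0.8077 / (0.55·0.8077 + 0.75·0.1923) ≈ 0.7549
After a satellite scan='clouding': P(storm) = 0.45·0.7549 / (0.45·0.7549 + 0.25·0.2451) ≈ 0.8472
After a barometric reading='falling': P(storm) = 0.75·0.8472 / (0.75·0.8472 + 0.1·0.1528) ≈ 0.9765

0.9765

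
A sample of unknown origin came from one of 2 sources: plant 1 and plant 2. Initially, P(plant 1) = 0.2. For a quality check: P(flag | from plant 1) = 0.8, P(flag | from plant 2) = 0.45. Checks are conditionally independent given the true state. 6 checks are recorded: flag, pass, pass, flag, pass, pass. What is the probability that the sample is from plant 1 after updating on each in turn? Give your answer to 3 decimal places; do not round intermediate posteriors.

0.014

After 'flag': P(plant 1) = 0.8·0.2000 / (0.8·0.2000 + 0.45·0.8000) ≈ 0.3077
After 'pass': P(plant 1) = 0.2·0.3077 / (0.2·0.3077 + 0.55·0.6923) ≈ 0.1391
After 'pass': P(plant 1) = 0.2·0.1391 / (0.2·0.1391 + 0.55·0.8609) ≈ 0.0555
After 'flag': P(plant 1) = 0.8·0.0555 / (0.8·0.0555 + 0.45·0.9445) ≈ 0.0946
After 'pass': P(plant 1) = 0.2·0.0946 / (0.2·0.0946 + 0.55·0.9054) ≈ 0.0366
After 'pass': P(plant 1) = 0.2·0.0366 / (0.2·0.0366 + 0.55·0.9634) ≈ 0.0136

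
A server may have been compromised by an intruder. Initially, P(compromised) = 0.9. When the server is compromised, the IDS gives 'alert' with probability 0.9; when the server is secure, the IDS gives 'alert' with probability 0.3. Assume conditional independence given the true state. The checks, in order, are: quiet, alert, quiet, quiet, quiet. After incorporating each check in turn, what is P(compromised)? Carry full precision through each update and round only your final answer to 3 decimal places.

After 'quiet': P(compromised) = 0.1·0.9000 / (0.1·0.9000 + 0.7·0.1000) ≈ 0.5625
After 'alert': P(compromised) = 0.9·0.5625 / (0.9·0.5625 + 0.3·0.4375) ≈ 0.7941
After 'quiet': P(compromised) = 0.1·0.7941 / (0.1·0.7941 + 0.7·0.2059) ≈ 0.3553
After 'quiet': P(compromised) = 0.1·0.3553 / (0.1·0.3553 + 0.7·0.6447) ≈ 0.0730
After 'quiet': P(compromised) = 0.1·0.0730 / (0.1·0.0730 + 0.7·0.9270) ≈ 0.0111

0.011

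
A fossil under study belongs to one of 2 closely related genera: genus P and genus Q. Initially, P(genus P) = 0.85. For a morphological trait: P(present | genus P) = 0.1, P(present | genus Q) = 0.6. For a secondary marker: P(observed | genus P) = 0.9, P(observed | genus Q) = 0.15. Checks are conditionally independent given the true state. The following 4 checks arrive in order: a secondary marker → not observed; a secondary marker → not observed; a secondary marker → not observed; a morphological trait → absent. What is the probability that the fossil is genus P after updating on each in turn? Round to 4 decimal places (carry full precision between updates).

Each posterior becomes the prior for the next update.
After a secondary marker='not observed': P(genus P) = 0.1·0.8500 / (0.1·0.8500 + 0.85·0.1500) ≈ 0.4000
After a secondary marker='not observed': P(genus P) = 0.1·0.4000 / (0.1·0.4000 + 0.85·0.6000) ≈ 0.0727
After a secondary marker='not observed': P(genus P) = 0.1·0.0727 / (0.1·0.0727 + 0.85·0.9273) ≈ 0.0091
After a morphological trait='absent': P(genus P) = 0.9·0.0091 / (0.9·0.0091 + 0.4·0.9909) ≈ 0.0203

0.0203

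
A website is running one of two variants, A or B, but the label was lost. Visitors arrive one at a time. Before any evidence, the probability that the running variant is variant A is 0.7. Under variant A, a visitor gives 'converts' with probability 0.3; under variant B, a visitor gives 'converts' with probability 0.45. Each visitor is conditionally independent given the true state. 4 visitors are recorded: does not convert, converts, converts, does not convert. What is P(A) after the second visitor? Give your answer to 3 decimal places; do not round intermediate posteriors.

0.664

Apply Bayes' rule sequentially, carrying P(A) forward.
After 'does not convert': P(A) = 0.7·0.7000 / (0.7·0.7000 + 0.55·0.3000) ≈ 0.7481
After 'converts': P(A) = 0.3·0.7481 / (0.3·0.7481 + 0.45·0.2519) ≈ 0.6644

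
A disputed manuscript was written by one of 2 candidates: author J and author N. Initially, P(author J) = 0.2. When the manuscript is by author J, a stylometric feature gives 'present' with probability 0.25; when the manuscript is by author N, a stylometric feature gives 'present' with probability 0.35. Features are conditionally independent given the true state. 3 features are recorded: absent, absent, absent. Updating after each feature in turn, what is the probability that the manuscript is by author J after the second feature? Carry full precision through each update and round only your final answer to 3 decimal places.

0.250

After 'absent': P(author J) = 0.75·0.2000 / (0.75·0.2000 + 0.65·0.8000) ≈ 0.2239
After 'absent': P(author J) = 0.75·0.2239 / (0.75·0.2239 + 0.65·0.7761) ≈ 0.2497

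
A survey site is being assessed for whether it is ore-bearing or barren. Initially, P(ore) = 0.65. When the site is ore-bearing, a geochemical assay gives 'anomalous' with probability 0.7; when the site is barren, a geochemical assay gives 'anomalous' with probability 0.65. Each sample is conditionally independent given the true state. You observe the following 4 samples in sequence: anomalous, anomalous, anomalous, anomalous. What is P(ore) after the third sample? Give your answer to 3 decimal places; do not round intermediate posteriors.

0.699

Each posterior becomes the prior for the next update.
After 'anomalous': P(ore) = 0.7·0.6500 / (0.7·0.6500 + 0.65·0.3500) ≈ 0.6667
After 'anomalous': P(ore) = 0.7·0.6667 / (0.7·0.6667 + 0.65·0.3333) ≈ 0.6829
After 'anomalous': P(ore) = 0.7·0.6829 / (0.7·0.6829 + 0.65·0.3171) ≈ 0.6988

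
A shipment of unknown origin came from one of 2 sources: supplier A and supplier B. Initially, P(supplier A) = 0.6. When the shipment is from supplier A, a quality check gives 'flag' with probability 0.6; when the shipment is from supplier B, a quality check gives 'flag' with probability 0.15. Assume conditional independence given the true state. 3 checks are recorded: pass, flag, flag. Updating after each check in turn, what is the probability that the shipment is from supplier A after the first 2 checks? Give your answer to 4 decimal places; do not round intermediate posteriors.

Apply Bayes' rule sequentially, carrying P(supplier A) forward.
After 'pass': P(supplier A) = 0.4·0.6000 / (0.4·0.6000 + 0.85·0.4000) ≈ 0.4138
After 'flag': P(supplier A) = 0.6·0.4138 / (0.6·0.4138 + 0.15·0.5862) ≈ 0.7385

0.7385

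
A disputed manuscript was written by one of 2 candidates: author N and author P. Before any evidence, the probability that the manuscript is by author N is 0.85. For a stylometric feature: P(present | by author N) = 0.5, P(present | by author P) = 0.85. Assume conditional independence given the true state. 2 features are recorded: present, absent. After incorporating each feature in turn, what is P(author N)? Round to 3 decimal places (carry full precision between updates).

After 'present': P(author N) = 0.5·0.8500 / (0.5·0.8500 + 0.85·0.1500) ≈ 0.7692
After 'absent': P(author N) = 0.5·0.7692 / (0.5·0.7692 + 0.15·0.2308) ≈ 0.9174

0.917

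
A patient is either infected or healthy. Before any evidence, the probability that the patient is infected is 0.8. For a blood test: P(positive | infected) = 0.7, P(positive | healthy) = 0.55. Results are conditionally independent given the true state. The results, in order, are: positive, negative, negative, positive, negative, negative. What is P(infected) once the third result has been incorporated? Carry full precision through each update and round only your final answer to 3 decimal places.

After 'positive': P(infected) = 0.7·0.8000 / (0.7·0.8000 + 0.55·0.2000) ≈ 0.8358
After 'negative': P(infected) = 0.3·0.8358 / (0.3·0.8358 + 0.45·0.1642) ≈ 0.7724
After 'negative': P(infected) = 0.3·0.7724 / (0.3·0.7724 + 0.45·0.2276) ≈ 0.6935

0.693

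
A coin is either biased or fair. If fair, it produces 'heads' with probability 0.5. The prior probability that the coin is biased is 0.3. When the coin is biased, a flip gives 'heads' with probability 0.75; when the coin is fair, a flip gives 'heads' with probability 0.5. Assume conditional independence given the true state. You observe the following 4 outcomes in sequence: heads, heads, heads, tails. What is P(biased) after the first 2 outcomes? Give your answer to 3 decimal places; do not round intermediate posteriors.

After 'heads': P(biased) = 0.75·0.3000 / (0.75·0.3000 + 0.5·0.7000) ≈ 0.3913
After 'heads': P(biased) = 0.75·0.3913 / (0.75·0.3913 + 0.5·0.6087) ≈ 0.4909

0.491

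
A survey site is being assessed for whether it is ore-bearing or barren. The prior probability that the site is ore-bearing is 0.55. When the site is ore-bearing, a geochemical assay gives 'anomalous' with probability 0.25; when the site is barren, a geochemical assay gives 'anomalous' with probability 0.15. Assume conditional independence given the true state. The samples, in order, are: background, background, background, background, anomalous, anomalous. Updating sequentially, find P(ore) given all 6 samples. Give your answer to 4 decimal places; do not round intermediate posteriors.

Each posterior becomes the prior for the next update.
After 'background': P(ore) = 0.75·0.5500 / (0.75·0.5500 + 0.85·0.4500) ≈ 0.5189
After 'background': P(ore) = 0.75·0.5189 / (0.75·0.5189 + 0.85·0.4811) ≈ 0.4876
After 'background': P(ore) = 0.75·0.4876 / (0.75·0.4876 + 0.85·0.5124) ≈ 0.4564
After 'background': P(ore) = 0.75·0.4564 / (0.75·0.4564 + 0.85·0.5436) ≈ 0.4256
After 'anomalous': P(ore) = 0.25·0.4256 / (0.25·0.4256 + 0.15·0.5744) ≈ 0.5525
After 'anomalous': P(ore) = 0.25·0.5525 / (0.25·0.5525 + 0.15·0.4475) ≈ 0.6730

0.6730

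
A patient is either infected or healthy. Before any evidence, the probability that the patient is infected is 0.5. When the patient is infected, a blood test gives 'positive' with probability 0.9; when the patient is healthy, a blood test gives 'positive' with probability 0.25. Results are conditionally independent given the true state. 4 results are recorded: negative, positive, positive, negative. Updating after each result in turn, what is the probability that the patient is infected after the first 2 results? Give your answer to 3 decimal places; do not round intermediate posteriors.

0.324

Apply Bayes' rule sequentially, carrying P(infected) forward.
After 'negative': P(infected) = 0.1·0.5000 / (0.1·0.5000 + 0.75·0.5000) ≈ 0.1176
After 'positive': P(infected) = 0.9·0.1176 / (0.9·0.1176 + 0.25·0.8824) ≈ 0.3243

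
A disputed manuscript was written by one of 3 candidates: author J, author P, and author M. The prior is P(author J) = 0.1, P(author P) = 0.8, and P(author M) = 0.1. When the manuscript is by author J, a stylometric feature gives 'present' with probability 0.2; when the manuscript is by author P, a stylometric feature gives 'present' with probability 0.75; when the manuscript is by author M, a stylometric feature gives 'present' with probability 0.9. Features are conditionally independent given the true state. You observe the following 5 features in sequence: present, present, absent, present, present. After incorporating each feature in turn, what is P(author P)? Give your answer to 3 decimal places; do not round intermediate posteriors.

Apply Bayes' rule sequentially, carrying P(author P) forward.
After 'present': normaliser = 0.2·0.1000 + 0.75·0.8000 + 0.9·0.1000; P(author J) ≈ 0.0282, P(author P) ≈ 0.8451, P(author M) ≈ 0.1268
After 'present': normaliser = 0.2·0.0282 + 0.75·0.8451 + 0.9·0.1268; P(author J) ≈ 0.0075, P(author P) ≈ 0.8411, P(author M) ≈ 0.1514
After 'absent': normaliser = 0.8·0.0075 + 0.25·0.8411 + 0.1·0.1514; P(author J) ≈ 0.0258, P(author P) ≈ 0.9087, P(author M) ≈ 0.0654
After 'present': normaliser = 0.2·0.0258 + 0.75·0.9087 + 0.9·0.0654; P(author J) ≈ 0.0069, P(author P) ≈ 0.9141, P(author M) ≈ 0.0790
After 'present': normaliser = 0.2·0.0069 + 0.75·0.9141 + 0.9·0.0790; P(author J) ≈ 0.0018, P(author P) ≈ 0.9044, P(author M) ≈ 0.0938

0.904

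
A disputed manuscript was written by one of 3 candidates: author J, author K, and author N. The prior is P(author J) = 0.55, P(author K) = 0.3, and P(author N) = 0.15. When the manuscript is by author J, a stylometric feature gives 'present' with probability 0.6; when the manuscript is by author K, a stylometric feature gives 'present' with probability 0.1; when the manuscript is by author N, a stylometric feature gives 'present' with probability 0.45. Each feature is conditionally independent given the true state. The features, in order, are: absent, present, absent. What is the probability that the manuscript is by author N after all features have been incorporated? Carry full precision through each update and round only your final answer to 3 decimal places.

0.209

After 'absent': normaliser = 0.4·0.5500 + 0.9·0.3000 + 0.55·0.1500; P(author J) ≈ 0.3843, P(author K) ≈ 0.4716, P(author N) ≈ 0.1441
After 'present': normaliser = 0.6·0.3843 + 0.1·0.4716 + 0.45·0.1441; P(author J) ≈ 0.6730, P(author K) ≈ 0.1377, P(author N) ≈ 0.1893
After 'absent': normaliser = 0.4·0.6730 + 0.9·0.1377 + 0.55·0.1893; P(author J) ≈ 0.5414, P(author K) ≈ 0.2492, P(author N) ≈ 0.2094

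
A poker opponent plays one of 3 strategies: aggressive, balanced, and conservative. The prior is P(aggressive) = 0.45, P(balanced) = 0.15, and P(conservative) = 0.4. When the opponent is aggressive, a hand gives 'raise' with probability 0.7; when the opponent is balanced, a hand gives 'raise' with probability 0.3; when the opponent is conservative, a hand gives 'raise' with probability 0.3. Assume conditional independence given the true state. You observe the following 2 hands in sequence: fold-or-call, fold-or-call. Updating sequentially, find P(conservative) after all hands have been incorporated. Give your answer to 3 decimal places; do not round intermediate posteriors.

After 'fold-or-call': normaliser = 0.3·0.4500 + 0.7·0.1500 + 0.7·0.4000; P(aggressive) ≈ 0.2596, P(balanced) ≈ 0.2019, P(conservative) ≈ 0.5385
After 'fold-or-call': normaliser = 0.3·0.2596 + 0.7·0.2019 + 0.7·0.5385; P(aggressive) ≈ 0.1306, P(balanced) ≈ 0.2371, P(conservative) ≈ 0.6323

0.632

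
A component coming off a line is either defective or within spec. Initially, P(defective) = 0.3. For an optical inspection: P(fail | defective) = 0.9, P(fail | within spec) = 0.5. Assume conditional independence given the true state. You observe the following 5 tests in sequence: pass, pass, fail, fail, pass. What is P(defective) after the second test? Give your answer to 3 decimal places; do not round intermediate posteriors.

After 'pass': P(defective) = 0.1·0.3000 / (0.1·0.3000 + 0.5·0.7000) ≈ 0.0789
After 'pass': P(defective) = 0.1·0.0789 / (0.1·0.0789 + 0.5·0.9211) ≈ 0.0169

0.017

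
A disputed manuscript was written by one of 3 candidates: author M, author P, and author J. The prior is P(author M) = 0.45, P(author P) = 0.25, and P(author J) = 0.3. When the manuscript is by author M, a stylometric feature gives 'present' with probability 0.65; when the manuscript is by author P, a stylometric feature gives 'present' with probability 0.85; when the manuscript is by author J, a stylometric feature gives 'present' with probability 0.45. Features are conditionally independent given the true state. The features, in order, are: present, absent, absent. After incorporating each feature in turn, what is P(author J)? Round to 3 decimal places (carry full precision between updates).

After 'present': normaliser = 0.65·0.4500 + 0.85·0.2500 + 0.45·0.3000; P(author M) ≈ 0.4570, P(author P) ≈ 0.3320, P(author J) ≈ 0.2109
After 'absent': normaliser = 0.35·0.4570 + 0.15·0.3320 + 0.55·0.2109; P(author M) ≈ 0.4910, P(author P) ≈ 0.1529, P(author J) ≈ 0.3561
After 'absent': normaliser = 0.35·0.4910 + 0.15·0.1529 + 0.55·0.3561; P(author M) ≈ 0.4399, P(author P) ≈ 0.0587, P(author J) ≈ 0.5014

0.501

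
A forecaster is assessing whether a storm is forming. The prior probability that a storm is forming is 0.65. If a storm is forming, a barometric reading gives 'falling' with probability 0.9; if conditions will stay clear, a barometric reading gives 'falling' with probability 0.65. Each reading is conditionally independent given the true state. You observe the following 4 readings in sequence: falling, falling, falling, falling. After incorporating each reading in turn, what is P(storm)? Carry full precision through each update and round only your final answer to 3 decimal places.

After 'falling': P(storm) = 0.9·0.6500 / (0.9·0.6500 + 0.65·0.3500) ≈ 0.7200
After 'falling': P(storm) = 0.9·0.7200 / (0.9·0.7200 + 0.65·0.2800) ≈ 0.7807
After 'falling': P(storm) = 0.9·0.7807 / (0.9·0.7807 + 0.65·0.2193) ≈ 0.8314
After 'falling': P(storm) = 0.9·0.8314 / (0.9·0.8314 + 0.65·0.1686) ≈ 0.8722

0.872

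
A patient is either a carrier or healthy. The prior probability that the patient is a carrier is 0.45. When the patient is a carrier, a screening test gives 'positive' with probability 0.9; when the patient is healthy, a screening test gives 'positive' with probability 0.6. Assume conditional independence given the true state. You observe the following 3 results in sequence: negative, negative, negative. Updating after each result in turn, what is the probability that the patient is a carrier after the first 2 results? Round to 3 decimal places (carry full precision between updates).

Apply Bayes' rule sequentially, carrying P(carrier) forward.
After 'negative': P(carrier) = 0.1·0.4500 / (0.1·0.4500 + 0.4·0.5500) ≈ 0.1698
After 'negative': P(carrier) = 0.1·0.1698 / (0.1·0.1698 + 0.4·0.8302) ≈ 0.0486

0.049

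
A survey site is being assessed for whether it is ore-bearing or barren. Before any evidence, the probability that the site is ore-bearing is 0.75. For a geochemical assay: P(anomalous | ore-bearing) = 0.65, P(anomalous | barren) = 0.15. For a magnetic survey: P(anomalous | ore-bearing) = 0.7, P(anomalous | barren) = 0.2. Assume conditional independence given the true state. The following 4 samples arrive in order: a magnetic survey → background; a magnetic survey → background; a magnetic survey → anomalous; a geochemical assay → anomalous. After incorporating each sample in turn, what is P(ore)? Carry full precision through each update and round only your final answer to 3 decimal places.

After a magnetic survey='background': P(ore) = 0.3·0.7500 / (0.3·0.7500 + 0.8·0.2500) ≈ 0.5294
After a magnetic survey='background': P(ore) = 0.3·0.5294 / (0.3·0.5294 + 0.8·0.4706) ≈ 0.2967
After a magnetic survey='anomalous': P(ore) = 0.7·0.2967 / (0.7·0.2967 + 0.2·0.7033) ≈ 0.5962
After a geochemical assay='anomalous': P(ore) = 0.65·0.5962 / (0.65·0.5962 + 0.15·0.4038) ≈ 0.8648

0.865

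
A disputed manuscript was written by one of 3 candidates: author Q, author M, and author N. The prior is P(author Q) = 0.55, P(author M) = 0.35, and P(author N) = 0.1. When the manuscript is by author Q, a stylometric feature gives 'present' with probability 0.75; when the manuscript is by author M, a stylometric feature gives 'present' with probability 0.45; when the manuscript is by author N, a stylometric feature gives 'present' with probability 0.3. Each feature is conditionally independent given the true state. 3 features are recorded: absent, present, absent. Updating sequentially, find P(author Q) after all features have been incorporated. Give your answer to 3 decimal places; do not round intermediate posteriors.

0.293

After 'absent': normaliser = 0.25·0.5500 + 0.55·0.3500 + 0.7·0.1000; P(author Q) ≈ 0.3438, P(author M) ≈ 0.4813, P(author N) ≈ 0.1750
After 'present': normaliser = 0.75·0.3438 + 0.45·0.4813 + 0.3·0.1750; P(author Q) ≈ 0.4893, P(author M) ≈ 0.4110, P(author N) ≈ 0.0996
After 'absent': normaliser = 0.25·0.4893 + 0.55·0.4110 + 0.7·0.0996; P(author Q) ≈ 0.2926, P(author M) ≈ 0.5406, P(author N) ≈ 0.1668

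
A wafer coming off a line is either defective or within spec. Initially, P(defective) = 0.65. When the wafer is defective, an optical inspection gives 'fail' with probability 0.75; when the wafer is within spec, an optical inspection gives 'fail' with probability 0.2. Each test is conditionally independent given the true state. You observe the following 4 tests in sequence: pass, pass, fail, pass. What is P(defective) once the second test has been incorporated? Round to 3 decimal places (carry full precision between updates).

After 'pass': P(defective) = 0.25·0.6500 / (0.25·0.6500 + 0.8·0.3500) ≈ 0.3672
After 'pass': P(defective) = 0.25·0.3672 / (0.25·0.3672 + 0.8·0.6328) ≈ 0.1535

0.154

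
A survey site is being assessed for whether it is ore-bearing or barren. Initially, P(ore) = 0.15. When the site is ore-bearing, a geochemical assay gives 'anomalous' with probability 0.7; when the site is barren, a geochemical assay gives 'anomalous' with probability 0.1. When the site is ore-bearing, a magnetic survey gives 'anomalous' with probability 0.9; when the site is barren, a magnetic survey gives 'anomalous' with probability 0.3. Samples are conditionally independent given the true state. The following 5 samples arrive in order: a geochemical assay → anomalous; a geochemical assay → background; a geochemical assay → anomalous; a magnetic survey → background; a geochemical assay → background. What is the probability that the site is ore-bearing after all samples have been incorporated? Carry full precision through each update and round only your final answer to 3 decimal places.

0.121

After a geochemical assay='anomalous': P(ore) = 0.7·0.1500 / (0.7·0.1500 + 0.1·0.8500) ≈ 0.5526
After a geochemical assay='background': P(ore) = 0.3·0.5526 / (0.3·0.5526 + 0.9·0.4474) ≈ 0.2917
After a geochemical assay='anomalous': P(ore) = 0.7·0.2917 / (0.7·0.2917 + 0.1·0.7083) ≈ 0.7424
After a magnetic survey='background': P(ore) = 0.1·0.7424 / (0.1·0.7424 + 0.7·0.2576) ≈ 0.2917
After a geochemical assay='background': P(ore) = 0.3·0.2917 / (0.3·0.2917 + 0.9·0.7083) ≈ 0.1207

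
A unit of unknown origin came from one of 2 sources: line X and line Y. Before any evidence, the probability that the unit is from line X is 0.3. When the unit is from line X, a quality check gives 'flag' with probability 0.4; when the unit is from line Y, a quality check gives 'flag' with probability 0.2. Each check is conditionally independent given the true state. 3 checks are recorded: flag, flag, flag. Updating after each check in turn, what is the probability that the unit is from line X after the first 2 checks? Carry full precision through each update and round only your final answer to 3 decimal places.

Each posterior becomes the prior for the next update.
After 'flag': P(line X) = 0.4·0.3000 / (0.4·0.3000 + 0.2·0.7000) ≈ 0.4615
After 'flag': P(line X) = 0.4·0.4615 / (0.4·0.4615 + 0.2·0.5385) ≈ 0.6316

0.632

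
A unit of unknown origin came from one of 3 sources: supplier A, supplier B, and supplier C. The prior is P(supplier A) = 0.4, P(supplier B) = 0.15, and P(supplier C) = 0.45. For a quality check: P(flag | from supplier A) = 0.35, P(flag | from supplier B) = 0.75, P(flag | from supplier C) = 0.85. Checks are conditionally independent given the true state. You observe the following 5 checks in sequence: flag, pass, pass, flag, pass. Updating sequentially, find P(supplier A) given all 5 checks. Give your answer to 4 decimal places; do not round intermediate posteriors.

After 'flag': normaliser = 0.35·0.4000 + 0.75·0.1500 + 0.85·0.4500; P(supplier A) ≈ 0.2205, P(supplier B) ≈ 0.1772, P(supplier C) ≈ 0.6024
After 'pass': normaliser = 0.65·0.2205 + 0.25·0.1772 + 0.15·0.6024; P(supplier A) ≈ 0.5156, P(supplier B) ≈ 0.1593, P(supplier C) ≈ 0.3251
After 'pass': normaliser = 0.65·0.5156 + 0.25·0.1593 + 0.15·0.3251; P(supplier A) ≈ 0.7909, P(supplier B) ≈ 0.0940, P(supplier C) ≈ 0.1151
After 'flag': normaliser = 0.35·0.7909 + 0.75·0.0940 + 0.85·0.1151; P(supplier A) ≈ 0.6219, P(supplier B) ≈ 0.1584, P(supplier C) ≈ 0.2197
After 'pass': normaliser = 0.65·0.6219 + 0.25·0.1584 + 0.15·0.2197; P(supplier A) ≈ 0.8478, P(supplier B) ≈ 0.0831, P(supplier C) ≈ 0.0691

0.8478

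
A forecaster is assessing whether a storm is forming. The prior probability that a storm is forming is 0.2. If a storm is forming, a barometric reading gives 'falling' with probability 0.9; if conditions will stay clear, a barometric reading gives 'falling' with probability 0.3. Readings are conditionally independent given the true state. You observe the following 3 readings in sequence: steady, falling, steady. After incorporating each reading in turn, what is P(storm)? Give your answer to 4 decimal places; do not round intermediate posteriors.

After 'steady': P(storm) = 0.1·0.2000 / (0.1·0.2000 + 0.7·0.8000) ≈ 0.0345
After 'falling': P(storm) = 0.9·0.0345 / (0.9·0.0345 + 0.3·0.9655) ≈ 0.0968
After 'steady': P(storm) = 0.1·0.0968 / (0.1·0.0968 + 0.7·0.9032) ≈ 0.0151

0.0151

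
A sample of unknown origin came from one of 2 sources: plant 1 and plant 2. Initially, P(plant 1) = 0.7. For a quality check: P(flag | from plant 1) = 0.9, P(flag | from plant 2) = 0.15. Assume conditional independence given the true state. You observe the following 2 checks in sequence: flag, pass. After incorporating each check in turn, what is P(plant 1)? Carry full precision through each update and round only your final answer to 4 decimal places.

0.6222

After 'flag': P(plant 1) = 0.9·0.7000 / (0.9·0.7000 + 0.15·0.3000) ≈ 0.9333
After 'pass': P(plant 1) = 0.1·0.9333 / (0.1·0.9333 + 0.85·0.0667) ≈ 0.6222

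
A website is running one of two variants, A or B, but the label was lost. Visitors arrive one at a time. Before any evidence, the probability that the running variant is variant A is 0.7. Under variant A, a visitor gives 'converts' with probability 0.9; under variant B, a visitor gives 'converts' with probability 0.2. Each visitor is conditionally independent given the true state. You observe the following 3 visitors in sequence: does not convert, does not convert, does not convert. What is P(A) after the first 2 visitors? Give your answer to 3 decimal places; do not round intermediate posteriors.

After 'does not convert': P(A) = 0.1·0.7000 / (0.1·0.7000 + 0.8·0.3000) ≈ 0.2258
After 'does not convert': P(A) = 0.1·0.2258 / (0.1·0.2258 + 0.8·0.7742) ≈ 0.0352

0.035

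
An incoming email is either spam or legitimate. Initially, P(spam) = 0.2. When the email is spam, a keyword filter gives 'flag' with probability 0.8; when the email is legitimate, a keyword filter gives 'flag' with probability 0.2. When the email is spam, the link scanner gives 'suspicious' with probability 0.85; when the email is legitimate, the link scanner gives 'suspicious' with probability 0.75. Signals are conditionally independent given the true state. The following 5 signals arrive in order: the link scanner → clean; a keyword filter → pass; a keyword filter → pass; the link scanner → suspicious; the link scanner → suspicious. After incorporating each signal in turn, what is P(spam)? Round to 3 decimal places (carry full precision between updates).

After the link scanner='clean': P(spam) = 0.15·0.2000 / (0.15·0.2000 + 0.25·0.8000) ≈ 0.1304
After a keyword filter='pass': P(spam) = 0.2·0.1304 / (0.2·0.1304 + 0.8·0.8696) ≈ 0.0361
After a keyword filter='pass': P(spam) = 0.2·0.0361 / (0.2·0.0361 + 0.8·0.9639) ≈ 0.0093
After the link scanner='suspicious': P(spam) = 0.85·0.0093 / (0.85·0.0093 + 0.75·0.9907) ≈ 0.0105
After the link scanner='suspicious': P(spam) = 0.85·0.0105 / (0.85·0.0105 + 0.75·0.9895) ≈ 0.0119

0.012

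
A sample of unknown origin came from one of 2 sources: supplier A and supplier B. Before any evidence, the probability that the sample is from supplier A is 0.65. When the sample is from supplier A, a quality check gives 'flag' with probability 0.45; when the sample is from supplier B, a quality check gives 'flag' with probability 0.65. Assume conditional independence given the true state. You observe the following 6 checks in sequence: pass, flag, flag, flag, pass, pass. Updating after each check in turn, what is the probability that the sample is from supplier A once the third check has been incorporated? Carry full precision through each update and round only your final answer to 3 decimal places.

0.583

After 'pass': P(supplier A) = 0.55·0.6500 / (0.55·0.6500 + 0.35·0.3500) ≈ 0.7448
After 'flag': P(supplier A) = 0.45·0.7448 / (0.45·0.7448 + 0.65·0.2552) ≈ 0.6689
After 'flag': P(supplier A) = 0.45·0.6689 / (0.45·0.6689 + 0.65·0.3311) ≈ 0.5831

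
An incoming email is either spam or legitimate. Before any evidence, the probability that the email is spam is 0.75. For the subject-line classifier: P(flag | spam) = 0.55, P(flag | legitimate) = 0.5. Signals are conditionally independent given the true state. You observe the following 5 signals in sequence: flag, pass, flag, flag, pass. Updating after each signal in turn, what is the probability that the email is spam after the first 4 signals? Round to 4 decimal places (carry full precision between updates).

Each posterior becomes the prior for the next update.
After 'flag': P(spam) = 0.55·0.7500 / (0.55·0.7500 + 0.5·0.2500) ≈ 0.7674
After 'pass': P(spam) = 0.45·0.7674 / (0.45·0.7674 + 0.5·0.2326) ≈ 0.7481
After 'flag': P(spam) = 0.55·0.7481 / (0.55·0.7481 + 0.5·0.2519) ≈ 0.7656
After 'flag': P(spam) = 0.55·0.7656 / (0.55·0.7656 + 0.5·0.2344) ≈ 0.7823

0.7823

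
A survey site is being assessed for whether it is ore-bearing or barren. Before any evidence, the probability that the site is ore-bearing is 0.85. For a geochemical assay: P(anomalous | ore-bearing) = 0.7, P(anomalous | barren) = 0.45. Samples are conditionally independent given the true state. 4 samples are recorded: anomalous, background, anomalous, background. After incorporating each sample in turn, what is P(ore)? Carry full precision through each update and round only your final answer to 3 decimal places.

0.803

After 'anomalous': P(ore) = 0.7·0.8500 / (0.7·0.8500 + 0.45·0.1500) ≈ 0.8981
After 'background': P(ore) = 0.3·0.8981 / (0.3·0.8981 + 0.55·0.1019) ≈ 0.8278
After 'anomalous': P(ore) = 0.7·0.8278 / (0.7·0.8278 + 0.45·0.1722) ≈ 0.8821
After 'background': P(ore) = 0.3·0.8821 / (0.3·0.8821 + 0.55·0.1179) ≈ 0.8031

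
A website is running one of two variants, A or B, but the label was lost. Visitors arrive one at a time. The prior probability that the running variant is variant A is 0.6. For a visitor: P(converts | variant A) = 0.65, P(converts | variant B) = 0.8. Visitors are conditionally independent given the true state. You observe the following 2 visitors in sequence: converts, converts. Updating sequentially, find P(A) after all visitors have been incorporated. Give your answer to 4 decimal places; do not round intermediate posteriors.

0.4975

Apply Bayes' rule sequentially, carrying P(A) forward.
After 'converts': P(A) = 0.65·0.6000 / (0.65·0.6000 + 0.8·0.4000) ≈ 0.5493
After 'converts': P(A) = 0.65·0.5493 / (0.65·0.5493 + 0.8·0.4507) ≈ 0.4975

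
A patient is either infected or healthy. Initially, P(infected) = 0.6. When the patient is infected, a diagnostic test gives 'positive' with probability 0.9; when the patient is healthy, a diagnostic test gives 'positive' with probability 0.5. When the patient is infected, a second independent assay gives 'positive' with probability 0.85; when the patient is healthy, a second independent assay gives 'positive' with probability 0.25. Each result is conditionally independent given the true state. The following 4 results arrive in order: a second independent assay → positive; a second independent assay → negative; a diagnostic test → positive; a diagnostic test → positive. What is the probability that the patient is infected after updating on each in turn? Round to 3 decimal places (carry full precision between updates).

0.768

After a second independent assay='positive': P(infected) = 0.85·0.6000 / (0.85·0.6000 + 0.25·0.4000) ≈ 0.8361
After a second independent assay='negative': P(infected) = 0.15·0.8361 / (0.15·0.8361 + 0.75·0.1639) ≈ 0.5050
After a diagnostic test='positive': P(infected) = 0.9·0.5050 / (0.9·0.5050 + 0.5·0.4950) ≈ 0.6474
After a diagnostic test='positive': P(infected) = 0.9·0.6474 / (0.9·0.6474 + 0.5·0.3526) ≈ 0.7677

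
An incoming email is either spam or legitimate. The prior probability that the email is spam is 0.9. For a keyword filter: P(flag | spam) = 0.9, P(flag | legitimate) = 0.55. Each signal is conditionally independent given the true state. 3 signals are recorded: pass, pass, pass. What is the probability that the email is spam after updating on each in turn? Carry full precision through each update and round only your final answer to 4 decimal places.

0.0899

After 'pass': P(spam) = 0.1·0.9000 / (0.1·0.9000 + 0.45·0.1000) ≈ 0.6667
After 'pass': P(spam) = 0.1·0.6667 / (0.1·0.6667 + 0.45·0.3333) ≈ 0.3077
After 'pass': P(spam) = 0.1·0.3077 / (0.1·0.3077 + 0.45·0.6923) ≈ 0.0899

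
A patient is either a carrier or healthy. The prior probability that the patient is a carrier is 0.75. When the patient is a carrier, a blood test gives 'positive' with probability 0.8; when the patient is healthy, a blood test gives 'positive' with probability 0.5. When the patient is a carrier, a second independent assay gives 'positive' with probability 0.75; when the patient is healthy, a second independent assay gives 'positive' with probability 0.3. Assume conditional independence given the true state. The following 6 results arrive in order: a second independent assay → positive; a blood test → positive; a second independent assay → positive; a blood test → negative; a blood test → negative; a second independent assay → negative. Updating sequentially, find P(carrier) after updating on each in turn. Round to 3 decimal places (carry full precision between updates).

0.632

Apply Bayes' rule sequentially, carrying P(carrier) forward.
After a second independent assay='positive': P(carrier) = 0.75·0.7500 / (0.75·0.7500 + 0.3·0.2500) ≈ 0.8824
After a blood test='positive': P(carrier) = 0.8·0.8824 / (0.8·0.8824 + 0.5·0.1176) ≈ 0.9231
After a second independent assay='positive': P(carrier) = 0.75·0.9231 / (0.75·0.9231 + 0.3·0.0769) ≈ 0.9677
After a blood test='negative': P(carrier) = 0.2·0.9677 / (0.2·0.9677 + 0.5·0.0323) ≈ 0.9231
After a blood test='negative': P(carrier) = 0.2·0.9231 / (0.2·0.9231 + 0.5·0.0769) ≈ 0.8276
After a second independent assay='negative': P(carrier) = 0.25·0.8276 / (0.25·0.8276 + 0.7·0.1724) ≈ 0.6316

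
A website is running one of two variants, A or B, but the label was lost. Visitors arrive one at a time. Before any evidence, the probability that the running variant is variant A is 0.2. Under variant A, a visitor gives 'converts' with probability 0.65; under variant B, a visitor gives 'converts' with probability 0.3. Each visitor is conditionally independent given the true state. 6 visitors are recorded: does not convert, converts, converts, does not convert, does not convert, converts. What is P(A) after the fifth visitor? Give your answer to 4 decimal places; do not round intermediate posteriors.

After 'does not convert': P(A) = 0.35·0.2000 / (0.35·0.2000 + 0.7·0.8000) ≈ 0.1111
After 'converts': P(A) = 0.65·0.1111 / (0.65·0.1111 + 0.3·0.8889) ≈ 0.2131
After 'converts': P(A) = 0.65·0.2131 / (0.65·0.2131 + 0.3·0.7869) ≈ 0.3698
After 'does not convert': P(A) = 0.35·0.3698 / (0.35·0.3698 + 0.7·0.6302) ≈ 0.2268
After 'does not convert': P(A) = 0.35·0.2268 / (0.35·0.2268 + 0.7·0.7732) ≈ 0.1279

0.1279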